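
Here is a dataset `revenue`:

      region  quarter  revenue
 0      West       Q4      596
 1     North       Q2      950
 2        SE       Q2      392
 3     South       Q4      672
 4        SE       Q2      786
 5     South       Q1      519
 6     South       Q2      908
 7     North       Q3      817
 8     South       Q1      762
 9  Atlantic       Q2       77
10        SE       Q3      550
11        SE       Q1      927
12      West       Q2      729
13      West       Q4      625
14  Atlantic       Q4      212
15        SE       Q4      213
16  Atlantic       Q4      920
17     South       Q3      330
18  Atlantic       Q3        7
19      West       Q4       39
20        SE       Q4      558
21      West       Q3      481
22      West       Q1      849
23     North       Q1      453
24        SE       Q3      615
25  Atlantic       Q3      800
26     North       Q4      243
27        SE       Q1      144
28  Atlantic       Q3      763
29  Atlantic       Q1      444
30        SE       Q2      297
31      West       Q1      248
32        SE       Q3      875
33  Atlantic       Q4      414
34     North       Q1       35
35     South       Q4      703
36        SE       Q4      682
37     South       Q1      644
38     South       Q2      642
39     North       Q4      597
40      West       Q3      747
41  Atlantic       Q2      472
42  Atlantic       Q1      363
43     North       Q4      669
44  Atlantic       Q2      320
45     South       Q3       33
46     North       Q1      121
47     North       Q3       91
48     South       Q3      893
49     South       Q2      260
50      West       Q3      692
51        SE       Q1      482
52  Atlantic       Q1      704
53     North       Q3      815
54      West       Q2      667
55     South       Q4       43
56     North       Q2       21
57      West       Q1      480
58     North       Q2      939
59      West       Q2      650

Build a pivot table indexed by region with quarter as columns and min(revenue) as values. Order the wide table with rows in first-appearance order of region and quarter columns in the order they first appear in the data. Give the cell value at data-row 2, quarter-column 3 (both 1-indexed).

With rows in first-appearance order of region, row 2 is region=North. quarter columns in first-appearance order: Q4, Q2, Q1, Q3; column 3 is Q1.
Long rows with region=North, quarter=Q1: min(453, 35, 121) = 35.

35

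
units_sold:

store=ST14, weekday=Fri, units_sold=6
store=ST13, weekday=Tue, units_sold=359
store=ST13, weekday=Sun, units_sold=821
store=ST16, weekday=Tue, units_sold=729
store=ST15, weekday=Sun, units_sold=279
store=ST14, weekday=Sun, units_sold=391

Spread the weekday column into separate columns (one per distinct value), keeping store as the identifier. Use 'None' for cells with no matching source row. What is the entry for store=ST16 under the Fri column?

None

No long-format row has store=ST16 and weekday=Fri, so the cell is None.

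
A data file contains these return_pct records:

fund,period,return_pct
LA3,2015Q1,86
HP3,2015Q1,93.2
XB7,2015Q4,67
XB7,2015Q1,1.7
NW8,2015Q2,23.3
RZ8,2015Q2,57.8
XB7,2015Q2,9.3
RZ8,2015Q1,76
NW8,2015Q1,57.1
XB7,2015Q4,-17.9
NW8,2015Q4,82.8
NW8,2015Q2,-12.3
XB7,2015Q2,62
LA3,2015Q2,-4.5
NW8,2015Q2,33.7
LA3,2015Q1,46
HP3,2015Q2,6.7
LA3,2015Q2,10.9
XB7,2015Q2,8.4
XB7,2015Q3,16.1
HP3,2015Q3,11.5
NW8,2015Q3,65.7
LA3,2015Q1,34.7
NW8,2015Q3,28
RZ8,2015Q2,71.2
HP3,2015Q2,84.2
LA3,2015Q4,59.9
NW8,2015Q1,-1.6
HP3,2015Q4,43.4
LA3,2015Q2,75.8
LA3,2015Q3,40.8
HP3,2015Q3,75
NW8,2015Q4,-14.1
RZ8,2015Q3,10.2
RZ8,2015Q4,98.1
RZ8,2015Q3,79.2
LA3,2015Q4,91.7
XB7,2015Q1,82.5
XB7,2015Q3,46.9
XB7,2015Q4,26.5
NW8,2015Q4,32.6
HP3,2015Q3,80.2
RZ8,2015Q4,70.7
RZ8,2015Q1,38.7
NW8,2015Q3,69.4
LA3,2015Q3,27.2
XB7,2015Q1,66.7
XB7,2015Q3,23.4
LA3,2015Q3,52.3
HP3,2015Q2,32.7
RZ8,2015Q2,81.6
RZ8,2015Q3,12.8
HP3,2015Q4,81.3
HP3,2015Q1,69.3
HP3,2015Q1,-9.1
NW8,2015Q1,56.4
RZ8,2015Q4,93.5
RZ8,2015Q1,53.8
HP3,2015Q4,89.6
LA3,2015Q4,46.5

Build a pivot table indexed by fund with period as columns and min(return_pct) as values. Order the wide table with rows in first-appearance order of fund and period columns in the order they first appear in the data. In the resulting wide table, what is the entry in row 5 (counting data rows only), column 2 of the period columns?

With rows in first-appearance order of fund, row 5 is fund=RZ8. period columns in first-appearance order: 2015Q1, 2015Q4, 2015Q2, 2015Q3; column 2 is 2015Q4.
Long rows with fund=RZ8, period=2015Q4: min(98.1, 70.7, 93.5) = 70.7.

70.7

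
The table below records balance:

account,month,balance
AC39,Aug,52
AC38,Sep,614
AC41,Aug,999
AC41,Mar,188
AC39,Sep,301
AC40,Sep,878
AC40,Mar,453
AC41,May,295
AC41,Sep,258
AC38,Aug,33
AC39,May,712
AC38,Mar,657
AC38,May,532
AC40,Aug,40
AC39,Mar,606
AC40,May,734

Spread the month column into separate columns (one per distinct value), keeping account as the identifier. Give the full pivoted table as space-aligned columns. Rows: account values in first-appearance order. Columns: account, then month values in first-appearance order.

Columns: account plus the 4 distinct month values (Aug, Sep, Mar, May).
For example, row AC39 column Aug takes balance=52 from the long row (AC39, Aug).

account  Aug  Sep  Mar  May
AC39     52   301  606  712
AC38     33   614  657  532
AC41     999  258  188  295
AC40     40   878  453  734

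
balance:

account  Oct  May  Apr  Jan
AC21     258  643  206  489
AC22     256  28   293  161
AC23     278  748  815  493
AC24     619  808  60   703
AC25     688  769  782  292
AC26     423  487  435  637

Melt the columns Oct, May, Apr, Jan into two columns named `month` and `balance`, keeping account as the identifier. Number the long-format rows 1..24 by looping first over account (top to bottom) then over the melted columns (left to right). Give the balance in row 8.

161

24 rows total (6 × 4). Row 8: index ⌊(8-1)/4⌋ = 1 into account → AC22; (8-1) mod 4 = 3 into the melted columns → Jan.
So row 8 is (AC22, Jan, 161); balance = 161.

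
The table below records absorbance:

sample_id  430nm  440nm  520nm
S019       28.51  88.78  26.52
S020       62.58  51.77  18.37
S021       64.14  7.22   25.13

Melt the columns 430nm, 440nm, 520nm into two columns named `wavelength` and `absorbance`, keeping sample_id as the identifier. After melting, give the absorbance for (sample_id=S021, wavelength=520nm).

25.13

Unpivoting turns each (sample_id, wide-column) pair into one long row.
The wide cell at row S021, column 520nm holds 25.13, so the long row (S021, 520nm) has absorbance=25.13.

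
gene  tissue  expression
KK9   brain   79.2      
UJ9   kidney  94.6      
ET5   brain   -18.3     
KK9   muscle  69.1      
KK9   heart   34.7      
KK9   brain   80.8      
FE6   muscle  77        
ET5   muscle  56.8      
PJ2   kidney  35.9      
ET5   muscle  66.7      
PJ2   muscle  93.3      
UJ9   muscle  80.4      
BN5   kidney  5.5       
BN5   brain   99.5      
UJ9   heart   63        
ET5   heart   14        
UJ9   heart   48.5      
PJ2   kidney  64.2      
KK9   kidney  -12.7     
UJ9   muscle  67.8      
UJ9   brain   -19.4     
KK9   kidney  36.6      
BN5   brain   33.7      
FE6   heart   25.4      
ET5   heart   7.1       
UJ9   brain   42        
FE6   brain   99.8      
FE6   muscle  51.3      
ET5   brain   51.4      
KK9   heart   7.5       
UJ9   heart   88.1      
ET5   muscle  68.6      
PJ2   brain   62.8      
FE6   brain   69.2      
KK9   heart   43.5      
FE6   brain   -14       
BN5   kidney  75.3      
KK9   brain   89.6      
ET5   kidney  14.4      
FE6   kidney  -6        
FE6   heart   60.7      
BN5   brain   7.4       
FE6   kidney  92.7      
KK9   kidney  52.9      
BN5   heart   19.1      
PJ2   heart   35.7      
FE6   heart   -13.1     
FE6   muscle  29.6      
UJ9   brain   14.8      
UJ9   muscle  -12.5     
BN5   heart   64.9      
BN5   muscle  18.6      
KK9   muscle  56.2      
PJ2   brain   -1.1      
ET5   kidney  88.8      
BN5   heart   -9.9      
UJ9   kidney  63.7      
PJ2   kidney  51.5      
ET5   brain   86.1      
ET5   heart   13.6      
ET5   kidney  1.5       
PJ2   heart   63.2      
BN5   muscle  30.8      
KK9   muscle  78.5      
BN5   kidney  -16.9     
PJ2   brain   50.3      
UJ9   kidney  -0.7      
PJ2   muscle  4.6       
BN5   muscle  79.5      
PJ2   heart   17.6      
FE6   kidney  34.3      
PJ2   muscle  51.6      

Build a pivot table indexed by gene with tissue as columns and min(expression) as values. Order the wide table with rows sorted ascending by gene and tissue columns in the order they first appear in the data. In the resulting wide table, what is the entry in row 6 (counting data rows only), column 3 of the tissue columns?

-12.5

With rows sorted ascending by gene, row 6 is gene=UJ9. tissue columns in first-appearance order: brain, kidney, muscle, heart; column 3 is muscle.
Long rows with gene=UJ9, tissue=muscle: min(80.4, 67.8, -12.5) = -12.5.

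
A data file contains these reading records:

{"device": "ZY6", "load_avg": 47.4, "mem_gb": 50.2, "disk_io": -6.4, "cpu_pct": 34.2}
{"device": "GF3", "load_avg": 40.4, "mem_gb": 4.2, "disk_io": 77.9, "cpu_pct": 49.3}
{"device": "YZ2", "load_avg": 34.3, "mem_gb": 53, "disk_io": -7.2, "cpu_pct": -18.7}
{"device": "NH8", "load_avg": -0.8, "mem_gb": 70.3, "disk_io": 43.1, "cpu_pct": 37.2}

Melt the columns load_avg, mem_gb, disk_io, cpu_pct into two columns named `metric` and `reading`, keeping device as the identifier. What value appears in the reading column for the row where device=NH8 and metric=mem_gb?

Unpivoting turns each (device, wide-column) pair into one long row.
The wide cell at row NH8, column mem_gb holds 70.3, so the long row (NH8, mem_gb) has reading=70.3.

70.3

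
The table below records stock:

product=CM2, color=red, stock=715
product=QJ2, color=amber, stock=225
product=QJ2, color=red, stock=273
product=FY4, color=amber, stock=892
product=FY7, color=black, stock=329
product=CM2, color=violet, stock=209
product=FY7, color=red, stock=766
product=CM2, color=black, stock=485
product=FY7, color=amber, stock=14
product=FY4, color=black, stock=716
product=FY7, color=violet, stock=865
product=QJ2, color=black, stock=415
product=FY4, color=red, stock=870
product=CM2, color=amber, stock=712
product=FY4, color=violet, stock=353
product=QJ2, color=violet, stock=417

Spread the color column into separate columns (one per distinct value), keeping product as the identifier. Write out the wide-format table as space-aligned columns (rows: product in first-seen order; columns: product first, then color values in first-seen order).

Columns: product plus the 4 distinct color values (red, amber, black, violet).
For example, row CM2 column red takes stock=715 from the long row (CM2, red).

product  red  amber  black  violet
CM2      715  712    485    209   
QJ2      273  225    415    417   
FY4      870  892    716    353   
FY7      766  14     329    865   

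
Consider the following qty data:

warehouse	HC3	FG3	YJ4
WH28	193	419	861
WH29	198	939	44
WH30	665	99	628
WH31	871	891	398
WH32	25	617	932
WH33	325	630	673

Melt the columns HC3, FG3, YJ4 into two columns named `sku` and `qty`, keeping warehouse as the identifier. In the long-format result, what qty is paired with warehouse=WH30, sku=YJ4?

628

Unpivoting turns each (warehouse, wide-column) pair into one long row.
The wide cell at row WH30, column YJ4 holds 628, so the long row (WH30, YJ4) has qty=628.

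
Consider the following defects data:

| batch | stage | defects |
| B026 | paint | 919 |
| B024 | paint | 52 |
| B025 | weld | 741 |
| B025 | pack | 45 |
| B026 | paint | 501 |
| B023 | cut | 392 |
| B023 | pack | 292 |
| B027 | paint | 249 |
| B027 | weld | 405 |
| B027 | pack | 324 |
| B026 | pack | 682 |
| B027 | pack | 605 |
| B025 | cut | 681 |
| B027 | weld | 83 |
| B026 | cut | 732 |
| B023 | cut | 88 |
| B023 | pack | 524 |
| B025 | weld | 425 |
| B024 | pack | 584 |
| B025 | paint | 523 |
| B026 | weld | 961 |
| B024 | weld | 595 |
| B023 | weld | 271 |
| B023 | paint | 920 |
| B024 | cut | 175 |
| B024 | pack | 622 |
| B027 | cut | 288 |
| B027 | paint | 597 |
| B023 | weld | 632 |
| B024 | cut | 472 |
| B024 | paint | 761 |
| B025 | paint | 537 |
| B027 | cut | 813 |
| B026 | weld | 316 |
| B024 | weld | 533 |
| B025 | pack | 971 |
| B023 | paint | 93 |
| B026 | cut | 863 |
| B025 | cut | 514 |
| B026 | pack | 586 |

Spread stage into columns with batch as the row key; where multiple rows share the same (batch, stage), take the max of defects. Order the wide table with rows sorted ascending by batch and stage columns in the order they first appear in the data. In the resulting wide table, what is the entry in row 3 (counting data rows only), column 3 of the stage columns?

With rows sorted ascending by batch, row 3 is batch=B025. stage columns in first-appearance order: paint, weld, pack, cut; column 3 is pack.
Long rows with batch=B025, stage=pack: max(45, 971) = 971.

971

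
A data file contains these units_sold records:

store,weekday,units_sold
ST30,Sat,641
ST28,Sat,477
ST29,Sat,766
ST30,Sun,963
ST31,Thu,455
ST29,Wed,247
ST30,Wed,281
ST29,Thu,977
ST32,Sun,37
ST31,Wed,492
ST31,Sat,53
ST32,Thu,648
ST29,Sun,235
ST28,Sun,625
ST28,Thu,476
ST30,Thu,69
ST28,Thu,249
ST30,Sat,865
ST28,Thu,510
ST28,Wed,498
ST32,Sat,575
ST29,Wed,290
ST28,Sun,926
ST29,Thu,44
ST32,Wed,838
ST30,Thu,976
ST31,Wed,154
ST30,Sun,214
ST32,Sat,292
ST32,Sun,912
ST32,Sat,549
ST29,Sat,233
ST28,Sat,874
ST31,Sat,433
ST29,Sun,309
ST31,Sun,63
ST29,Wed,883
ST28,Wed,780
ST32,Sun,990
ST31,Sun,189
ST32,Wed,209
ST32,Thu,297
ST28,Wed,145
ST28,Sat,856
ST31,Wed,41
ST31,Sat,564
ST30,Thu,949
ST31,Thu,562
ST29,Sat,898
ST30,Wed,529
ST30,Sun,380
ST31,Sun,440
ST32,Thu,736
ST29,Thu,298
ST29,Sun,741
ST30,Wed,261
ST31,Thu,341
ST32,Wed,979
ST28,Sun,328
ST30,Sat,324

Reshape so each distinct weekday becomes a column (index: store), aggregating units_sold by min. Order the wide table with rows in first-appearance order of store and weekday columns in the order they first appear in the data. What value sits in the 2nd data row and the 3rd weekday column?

249

With rows in first-appearance order of store, row 2 is store=ST28. weekday columns in first-appearance order: Sat, Sun, Thu, Wed; column 3 is Thu.
Long rows with store=ST28, weekday=Thu: min(476, 249, 510) = 249.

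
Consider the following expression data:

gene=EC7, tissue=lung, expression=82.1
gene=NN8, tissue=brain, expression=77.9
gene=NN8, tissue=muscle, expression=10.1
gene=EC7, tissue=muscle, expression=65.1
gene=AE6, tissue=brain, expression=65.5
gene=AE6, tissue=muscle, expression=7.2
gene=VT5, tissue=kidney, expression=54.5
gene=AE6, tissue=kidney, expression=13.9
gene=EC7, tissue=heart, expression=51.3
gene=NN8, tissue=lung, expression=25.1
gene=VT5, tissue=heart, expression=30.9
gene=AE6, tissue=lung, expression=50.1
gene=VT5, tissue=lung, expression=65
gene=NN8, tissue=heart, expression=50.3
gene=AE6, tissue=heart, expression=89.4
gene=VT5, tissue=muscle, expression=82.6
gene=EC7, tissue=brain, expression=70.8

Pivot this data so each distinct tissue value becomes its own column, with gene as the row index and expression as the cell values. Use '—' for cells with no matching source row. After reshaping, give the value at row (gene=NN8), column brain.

The long row with gene=NN8, tissue=brain has expression=77.9.

77.9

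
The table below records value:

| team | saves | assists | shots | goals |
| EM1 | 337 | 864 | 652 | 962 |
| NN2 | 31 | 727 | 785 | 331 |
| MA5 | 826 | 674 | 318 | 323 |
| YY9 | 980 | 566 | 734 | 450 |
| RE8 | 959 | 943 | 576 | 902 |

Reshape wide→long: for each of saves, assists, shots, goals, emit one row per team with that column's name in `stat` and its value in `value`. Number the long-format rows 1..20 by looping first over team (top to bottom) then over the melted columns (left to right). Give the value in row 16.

20 rows total (5 × 4). Row 16: index ⌊(16-1)/4⌋ = 3 into team → YY9; (16-1) mod 4 = 3 into the melted columns → goals.
So row 16 is (YY9, goals, 450); value = 450.

450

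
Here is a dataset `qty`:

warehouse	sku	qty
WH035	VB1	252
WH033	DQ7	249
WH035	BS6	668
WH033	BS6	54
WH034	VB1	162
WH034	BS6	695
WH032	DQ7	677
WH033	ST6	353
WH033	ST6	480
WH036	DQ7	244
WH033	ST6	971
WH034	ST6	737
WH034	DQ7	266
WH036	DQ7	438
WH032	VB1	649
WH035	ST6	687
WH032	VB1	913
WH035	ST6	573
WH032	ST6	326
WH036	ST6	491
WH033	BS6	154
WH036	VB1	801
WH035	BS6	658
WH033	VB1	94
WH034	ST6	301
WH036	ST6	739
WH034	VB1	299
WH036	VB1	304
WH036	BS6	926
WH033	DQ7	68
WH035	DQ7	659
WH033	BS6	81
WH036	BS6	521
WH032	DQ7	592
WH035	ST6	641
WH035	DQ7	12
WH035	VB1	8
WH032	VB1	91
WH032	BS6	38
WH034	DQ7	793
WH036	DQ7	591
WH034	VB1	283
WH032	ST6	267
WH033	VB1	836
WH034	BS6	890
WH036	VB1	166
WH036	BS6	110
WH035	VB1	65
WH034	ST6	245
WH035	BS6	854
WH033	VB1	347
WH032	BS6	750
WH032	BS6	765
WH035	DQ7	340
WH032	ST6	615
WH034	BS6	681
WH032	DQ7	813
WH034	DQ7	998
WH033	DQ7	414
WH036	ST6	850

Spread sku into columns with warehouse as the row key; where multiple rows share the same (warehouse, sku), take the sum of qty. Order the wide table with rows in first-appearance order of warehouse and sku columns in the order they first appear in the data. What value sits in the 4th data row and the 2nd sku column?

With rows in first-appearance order of warehouse, row 4 is warehouse=WH032. sku columns in first-appearance order: VB1, DQ7, BS6, ST6; column 2 is DQ7.
Long rows with warehouse=WH032, sku=DQ7: 677 + 592 + 813 = 2082.

2082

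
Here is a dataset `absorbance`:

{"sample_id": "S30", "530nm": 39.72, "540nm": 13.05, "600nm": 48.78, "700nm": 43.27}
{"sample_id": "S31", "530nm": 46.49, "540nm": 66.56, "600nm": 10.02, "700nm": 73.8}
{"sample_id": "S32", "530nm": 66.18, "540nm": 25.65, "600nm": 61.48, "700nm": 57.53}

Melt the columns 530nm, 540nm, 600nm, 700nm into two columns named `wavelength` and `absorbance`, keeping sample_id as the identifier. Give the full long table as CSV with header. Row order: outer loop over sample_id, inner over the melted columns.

sample_id,wavelength,absorbance
S30,530nm,39.72
S30,540nm,13.05
S30,600nm,48.78
S30,700nm,43.27
S31,530nm,46.49
S31,540nm,66.56
S31,600nm,10.02
S31,700nm,73.8
S32,530nm,66.18
S32,540nm,25.65
S32,600nm,61.48
S32,700nm,57.53

Each (sample_id, column) pair becomes one row: 3 × 4 = 12 rows.
For example, (S30, 530nm) → absorbance=39.72.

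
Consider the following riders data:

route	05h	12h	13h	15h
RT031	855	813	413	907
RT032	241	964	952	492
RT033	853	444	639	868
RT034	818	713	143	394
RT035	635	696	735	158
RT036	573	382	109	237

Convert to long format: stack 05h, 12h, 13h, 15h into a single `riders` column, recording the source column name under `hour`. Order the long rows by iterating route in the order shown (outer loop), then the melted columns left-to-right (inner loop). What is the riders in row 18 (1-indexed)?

24 rows total (6 × 4). Row 18: index ⌊(18-1)/4⌋ = 4 into route → RT035; (18-1) mod 4 = 1 into the melted columns → 12h.
So row 18 is (RT035, 12h, 696); riders = 696.

696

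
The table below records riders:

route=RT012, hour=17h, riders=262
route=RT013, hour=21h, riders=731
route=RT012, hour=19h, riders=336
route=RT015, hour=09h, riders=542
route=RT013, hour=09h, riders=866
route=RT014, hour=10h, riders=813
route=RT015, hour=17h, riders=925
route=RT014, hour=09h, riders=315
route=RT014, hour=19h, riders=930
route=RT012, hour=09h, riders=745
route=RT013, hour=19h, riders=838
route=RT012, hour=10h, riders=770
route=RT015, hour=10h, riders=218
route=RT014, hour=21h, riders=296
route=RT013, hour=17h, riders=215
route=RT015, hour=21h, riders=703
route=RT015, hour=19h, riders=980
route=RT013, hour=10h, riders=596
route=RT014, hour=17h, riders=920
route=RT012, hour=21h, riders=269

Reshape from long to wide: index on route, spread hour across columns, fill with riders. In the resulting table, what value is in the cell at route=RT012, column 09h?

Wide layout: rows indexed by route, columns are the 5 distinct hour values (17h, 21h, 19h, 09h, 10h).
Cell (route=RT012, hour=09h) draws from the long row where route=RT012 and hour=09h, which has riders=745.

745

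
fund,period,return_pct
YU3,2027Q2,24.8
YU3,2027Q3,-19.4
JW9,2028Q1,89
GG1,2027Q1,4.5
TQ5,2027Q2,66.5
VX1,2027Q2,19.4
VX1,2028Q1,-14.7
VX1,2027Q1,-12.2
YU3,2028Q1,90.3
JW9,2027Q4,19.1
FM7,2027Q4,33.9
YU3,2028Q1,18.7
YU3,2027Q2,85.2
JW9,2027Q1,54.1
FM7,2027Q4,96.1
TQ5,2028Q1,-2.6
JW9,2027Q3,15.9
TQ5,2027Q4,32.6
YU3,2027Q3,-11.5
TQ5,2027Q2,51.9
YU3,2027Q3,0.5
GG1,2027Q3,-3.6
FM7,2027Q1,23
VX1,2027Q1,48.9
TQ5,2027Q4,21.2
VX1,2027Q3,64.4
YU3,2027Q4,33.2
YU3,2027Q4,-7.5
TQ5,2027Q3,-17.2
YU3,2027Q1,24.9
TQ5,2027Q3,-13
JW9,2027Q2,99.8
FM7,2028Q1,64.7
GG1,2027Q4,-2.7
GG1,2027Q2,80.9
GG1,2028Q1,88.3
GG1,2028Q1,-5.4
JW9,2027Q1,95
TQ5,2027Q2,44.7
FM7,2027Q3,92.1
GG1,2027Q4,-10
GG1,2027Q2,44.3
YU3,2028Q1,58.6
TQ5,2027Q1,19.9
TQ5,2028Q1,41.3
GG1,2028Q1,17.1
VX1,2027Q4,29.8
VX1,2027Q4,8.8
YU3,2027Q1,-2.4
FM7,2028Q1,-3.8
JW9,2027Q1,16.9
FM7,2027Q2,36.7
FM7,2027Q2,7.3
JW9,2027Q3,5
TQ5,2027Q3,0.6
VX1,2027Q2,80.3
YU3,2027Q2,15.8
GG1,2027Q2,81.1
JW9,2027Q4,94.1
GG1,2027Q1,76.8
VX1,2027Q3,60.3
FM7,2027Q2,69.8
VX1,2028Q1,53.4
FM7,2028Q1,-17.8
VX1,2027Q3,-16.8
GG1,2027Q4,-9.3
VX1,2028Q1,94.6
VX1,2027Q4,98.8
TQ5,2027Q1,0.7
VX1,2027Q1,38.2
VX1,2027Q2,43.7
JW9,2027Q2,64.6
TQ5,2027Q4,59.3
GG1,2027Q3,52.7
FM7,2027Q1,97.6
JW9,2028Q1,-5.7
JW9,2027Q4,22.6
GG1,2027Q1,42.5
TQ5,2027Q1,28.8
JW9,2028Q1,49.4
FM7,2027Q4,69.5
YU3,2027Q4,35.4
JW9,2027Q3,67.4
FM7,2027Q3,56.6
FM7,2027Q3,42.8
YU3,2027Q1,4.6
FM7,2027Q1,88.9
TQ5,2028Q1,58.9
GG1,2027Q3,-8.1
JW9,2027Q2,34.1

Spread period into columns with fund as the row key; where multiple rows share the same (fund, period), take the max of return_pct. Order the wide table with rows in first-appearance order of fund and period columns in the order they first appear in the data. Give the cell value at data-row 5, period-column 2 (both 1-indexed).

64.4

With rows in first-appearance order of fund, row 5 is fund=VX1. period columns in first-appearance order: 2027Q2, 2027Q3, 2028Q1, 2027Q1, 2027Q4; column 2 is 2027Q3.
Long rows with fund=VX1, period=2027Q3: max(64.4, 60.3, -16.8) = 64.4.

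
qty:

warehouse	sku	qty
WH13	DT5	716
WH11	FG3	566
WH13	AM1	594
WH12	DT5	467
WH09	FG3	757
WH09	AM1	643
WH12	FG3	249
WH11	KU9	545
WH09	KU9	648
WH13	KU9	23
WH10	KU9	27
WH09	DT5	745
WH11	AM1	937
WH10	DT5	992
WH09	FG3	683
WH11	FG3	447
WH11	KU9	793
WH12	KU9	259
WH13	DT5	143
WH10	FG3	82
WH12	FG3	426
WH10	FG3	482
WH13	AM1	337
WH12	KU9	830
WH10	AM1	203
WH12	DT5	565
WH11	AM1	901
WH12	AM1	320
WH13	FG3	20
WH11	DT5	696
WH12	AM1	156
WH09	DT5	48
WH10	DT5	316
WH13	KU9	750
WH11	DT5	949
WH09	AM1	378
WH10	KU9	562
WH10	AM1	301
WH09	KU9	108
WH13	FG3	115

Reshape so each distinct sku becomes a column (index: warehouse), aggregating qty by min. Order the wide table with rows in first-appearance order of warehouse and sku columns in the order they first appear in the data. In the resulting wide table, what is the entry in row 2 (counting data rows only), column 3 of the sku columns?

With rows in first-appearance order of warehouse, row 2 is warehouse=WH11. sku columns in first-appearance order: DT5, FG3, AM1, KU9; column 3 is AM1.
Long rows with warehouse=WH11, sku=AM1: min(937, 901) = 901.

901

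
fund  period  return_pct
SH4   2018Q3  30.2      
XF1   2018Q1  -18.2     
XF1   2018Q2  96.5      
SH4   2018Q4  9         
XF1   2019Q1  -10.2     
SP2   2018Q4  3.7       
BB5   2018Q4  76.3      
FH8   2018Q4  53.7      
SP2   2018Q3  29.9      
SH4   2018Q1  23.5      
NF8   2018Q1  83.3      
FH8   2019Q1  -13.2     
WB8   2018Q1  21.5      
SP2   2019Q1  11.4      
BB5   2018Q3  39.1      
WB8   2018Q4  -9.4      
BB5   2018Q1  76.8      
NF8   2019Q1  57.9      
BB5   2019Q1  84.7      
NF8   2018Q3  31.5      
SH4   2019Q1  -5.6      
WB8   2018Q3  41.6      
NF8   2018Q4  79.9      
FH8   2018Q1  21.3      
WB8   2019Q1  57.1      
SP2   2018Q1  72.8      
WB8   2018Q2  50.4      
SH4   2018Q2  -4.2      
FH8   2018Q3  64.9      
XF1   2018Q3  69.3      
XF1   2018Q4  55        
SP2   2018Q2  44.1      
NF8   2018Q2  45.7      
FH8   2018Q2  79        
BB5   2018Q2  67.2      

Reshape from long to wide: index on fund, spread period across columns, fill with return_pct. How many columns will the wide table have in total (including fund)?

1 column for fund plus 5 distinct period values → 6 columns.

6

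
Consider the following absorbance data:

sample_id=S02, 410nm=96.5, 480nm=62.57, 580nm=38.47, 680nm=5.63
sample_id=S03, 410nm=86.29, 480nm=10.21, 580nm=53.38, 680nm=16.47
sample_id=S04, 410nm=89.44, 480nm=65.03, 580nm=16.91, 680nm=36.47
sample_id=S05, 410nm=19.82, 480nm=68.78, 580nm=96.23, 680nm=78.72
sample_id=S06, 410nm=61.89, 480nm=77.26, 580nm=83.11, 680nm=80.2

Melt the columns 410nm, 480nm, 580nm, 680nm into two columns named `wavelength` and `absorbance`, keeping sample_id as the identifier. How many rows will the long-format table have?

5 sample_id values × 4 melted columns = 20 rows.

20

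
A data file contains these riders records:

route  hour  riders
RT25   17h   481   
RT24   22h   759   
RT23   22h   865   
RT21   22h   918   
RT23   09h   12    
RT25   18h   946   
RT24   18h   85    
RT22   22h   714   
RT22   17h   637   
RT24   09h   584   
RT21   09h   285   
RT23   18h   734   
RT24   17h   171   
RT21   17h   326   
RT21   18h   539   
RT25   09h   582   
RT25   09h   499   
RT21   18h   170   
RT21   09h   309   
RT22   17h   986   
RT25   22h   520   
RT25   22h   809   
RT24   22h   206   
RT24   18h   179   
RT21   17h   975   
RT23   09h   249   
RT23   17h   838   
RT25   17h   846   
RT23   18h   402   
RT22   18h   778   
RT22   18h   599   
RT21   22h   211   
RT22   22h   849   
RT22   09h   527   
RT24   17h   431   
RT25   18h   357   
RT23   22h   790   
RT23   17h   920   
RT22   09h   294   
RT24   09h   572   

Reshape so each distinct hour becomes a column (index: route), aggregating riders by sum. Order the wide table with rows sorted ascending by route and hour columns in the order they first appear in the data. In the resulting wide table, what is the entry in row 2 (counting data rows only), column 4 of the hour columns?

1377

With rows sorted ascending by route, row 2 is route=RT22. hour columns in first-appearance order: 17h, 22h, 09h, 18h; column 4 is 18h.
Long rows with route=RT22, hour=18h: 778 + 599 = 1377.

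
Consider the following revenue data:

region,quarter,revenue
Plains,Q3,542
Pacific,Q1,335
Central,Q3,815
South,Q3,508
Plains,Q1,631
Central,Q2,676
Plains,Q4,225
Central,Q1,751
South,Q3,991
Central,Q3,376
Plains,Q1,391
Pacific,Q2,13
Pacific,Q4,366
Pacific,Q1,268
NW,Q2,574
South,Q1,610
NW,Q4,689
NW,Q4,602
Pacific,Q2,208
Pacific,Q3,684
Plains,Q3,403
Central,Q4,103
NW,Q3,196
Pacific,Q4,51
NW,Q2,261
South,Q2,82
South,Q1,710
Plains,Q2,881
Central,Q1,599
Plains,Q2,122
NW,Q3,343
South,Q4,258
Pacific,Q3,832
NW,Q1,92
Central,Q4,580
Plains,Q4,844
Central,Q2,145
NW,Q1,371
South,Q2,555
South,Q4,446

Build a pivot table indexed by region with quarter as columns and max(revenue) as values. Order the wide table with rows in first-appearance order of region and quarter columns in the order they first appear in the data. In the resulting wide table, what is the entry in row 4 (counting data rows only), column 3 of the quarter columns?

555

With rows in first-appearance order of region, row 4 is region=South. quarter columns in first-appearance order: Q3, Q1, Q2, Q4; column 3 is Q2.
Long rows with region=South, quarter=Q2: max(82, 555) = 555.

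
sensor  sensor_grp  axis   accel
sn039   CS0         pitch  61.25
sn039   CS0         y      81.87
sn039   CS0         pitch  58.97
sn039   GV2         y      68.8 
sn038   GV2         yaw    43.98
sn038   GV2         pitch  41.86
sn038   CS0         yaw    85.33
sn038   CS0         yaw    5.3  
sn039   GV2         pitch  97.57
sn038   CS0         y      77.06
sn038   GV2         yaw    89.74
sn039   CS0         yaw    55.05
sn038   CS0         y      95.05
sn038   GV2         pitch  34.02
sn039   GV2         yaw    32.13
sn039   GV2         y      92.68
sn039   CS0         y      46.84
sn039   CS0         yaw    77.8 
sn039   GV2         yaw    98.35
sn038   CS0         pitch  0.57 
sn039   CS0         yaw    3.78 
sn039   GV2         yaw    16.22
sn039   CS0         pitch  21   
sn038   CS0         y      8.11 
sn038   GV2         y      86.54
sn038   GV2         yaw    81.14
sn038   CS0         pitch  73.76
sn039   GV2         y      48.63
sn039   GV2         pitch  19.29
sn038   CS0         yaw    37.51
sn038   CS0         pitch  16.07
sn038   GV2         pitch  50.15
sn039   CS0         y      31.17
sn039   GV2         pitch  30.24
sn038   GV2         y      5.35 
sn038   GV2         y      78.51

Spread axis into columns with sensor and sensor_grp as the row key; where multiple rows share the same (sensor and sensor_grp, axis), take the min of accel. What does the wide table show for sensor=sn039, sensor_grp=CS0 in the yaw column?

3.78

Rows with sensor=sn039, sensor_grp=CS0 and axis=yaw: accel values are 55.05, 77.8, 3.78.
min(55.05, 77.8, 3.78) = 3.78.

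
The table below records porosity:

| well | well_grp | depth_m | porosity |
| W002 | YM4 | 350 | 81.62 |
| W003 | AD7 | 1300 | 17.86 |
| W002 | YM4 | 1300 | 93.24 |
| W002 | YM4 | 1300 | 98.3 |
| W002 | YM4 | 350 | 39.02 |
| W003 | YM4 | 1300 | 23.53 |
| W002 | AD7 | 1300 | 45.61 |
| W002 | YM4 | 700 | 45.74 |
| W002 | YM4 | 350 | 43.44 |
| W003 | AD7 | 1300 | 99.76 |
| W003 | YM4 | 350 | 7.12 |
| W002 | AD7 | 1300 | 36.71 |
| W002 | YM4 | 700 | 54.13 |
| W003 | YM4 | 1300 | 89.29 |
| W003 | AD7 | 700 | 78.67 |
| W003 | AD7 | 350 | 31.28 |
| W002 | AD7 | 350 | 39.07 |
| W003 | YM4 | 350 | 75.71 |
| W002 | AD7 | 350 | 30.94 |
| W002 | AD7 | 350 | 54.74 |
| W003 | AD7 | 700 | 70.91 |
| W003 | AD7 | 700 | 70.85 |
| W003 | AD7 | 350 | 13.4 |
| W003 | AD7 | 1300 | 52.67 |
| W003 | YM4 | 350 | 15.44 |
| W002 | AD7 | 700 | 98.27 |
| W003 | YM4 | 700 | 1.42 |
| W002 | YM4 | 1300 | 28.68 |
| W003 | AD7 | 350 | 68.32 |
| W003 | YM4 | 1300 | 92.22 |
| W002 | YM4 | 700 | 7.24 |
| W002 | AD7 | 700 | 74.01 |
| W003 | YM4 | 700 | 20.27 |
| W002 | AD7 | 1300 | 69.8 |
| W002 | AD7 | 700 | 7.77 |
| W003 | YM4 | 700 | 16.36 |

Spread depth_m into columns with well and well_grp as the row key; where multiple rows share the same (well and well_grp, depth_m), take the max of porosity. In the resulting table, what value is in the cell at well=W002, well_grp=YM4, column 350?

Rows with well=W002, well_grp=YM4 and depth_m=350: porosity values are 81.62, 39.02, 43.44.
max(81.62, 39.02, 43.44) = 81.62.

81.62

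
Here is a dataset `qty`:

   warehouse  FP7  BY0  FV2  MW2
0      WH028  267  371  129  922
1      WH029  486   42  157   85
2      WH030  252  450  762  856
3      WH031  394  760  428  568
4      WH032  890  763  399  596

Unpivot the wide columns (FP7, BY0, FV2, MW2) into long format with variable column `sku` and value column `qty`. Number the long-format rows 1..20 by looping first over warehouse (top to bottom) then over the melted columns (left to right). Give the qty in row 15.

428

20 rows total (5 × 4). Row 15: index ⌊(15-1)/4⌋ = 3 into warehouse → WH031; (15-1) mod 4 = 2 into the melted columns → FV2.
So row 15 is (WH031, FV2, 428); qty = 428.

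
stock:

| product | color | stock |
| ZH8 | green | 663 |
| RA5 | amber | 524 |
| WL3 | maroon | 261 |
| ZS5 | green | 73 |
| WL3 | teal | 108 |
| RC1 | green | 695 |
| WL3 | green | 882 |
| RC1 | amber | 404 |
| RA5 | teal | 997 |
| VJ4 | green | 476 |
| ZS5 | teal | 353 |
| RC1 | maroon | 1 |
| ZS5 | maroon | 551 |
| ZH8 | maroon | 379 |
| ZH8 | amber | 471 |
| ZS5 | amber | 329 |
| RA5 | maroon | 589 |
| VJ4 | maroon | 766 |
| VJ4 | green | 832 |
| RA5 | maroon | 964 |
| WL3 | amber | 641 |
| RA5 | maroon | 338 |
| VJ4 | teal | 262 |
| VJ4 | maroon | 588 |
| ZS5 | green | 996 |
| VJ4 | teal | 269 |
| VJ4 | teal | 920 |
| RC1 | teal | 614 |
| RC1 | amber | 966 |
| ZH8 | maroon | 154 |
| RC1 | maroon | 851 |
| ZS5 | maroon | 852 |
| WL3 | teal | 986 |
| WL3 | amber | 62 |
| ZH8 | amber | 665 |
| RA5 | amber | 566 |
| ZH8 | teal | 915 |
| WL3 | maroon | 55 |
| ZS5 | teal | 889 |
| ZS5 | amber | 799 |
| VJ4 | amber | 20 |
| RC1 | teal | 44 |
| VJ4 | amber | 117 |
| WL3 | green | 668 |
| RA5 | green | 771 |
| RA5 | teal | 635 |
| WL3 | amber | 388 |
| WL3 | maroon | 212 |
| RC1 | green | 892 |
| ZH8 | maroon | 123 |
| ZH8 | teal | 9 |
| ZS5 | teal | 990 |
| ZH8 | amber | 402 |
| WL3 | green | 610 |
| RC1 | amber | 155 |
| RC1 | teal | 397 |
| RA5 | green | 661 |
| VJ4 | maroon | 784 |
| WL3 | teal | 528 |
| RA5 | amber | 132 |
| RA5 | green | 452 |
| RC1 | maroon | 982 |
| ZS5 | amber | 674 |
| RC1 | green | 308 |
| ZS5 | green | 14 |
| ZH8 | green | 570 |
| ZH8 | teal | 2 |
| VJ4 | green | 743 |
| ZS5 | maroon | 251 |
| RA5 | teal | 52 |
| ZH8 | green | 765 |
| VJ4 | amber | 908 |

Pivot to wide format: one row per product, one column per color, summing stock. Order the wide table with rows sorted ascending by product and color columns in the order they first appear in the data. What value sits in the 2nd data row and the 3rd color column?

With rows sorted ascending by product, row 2 is product=RC1. color columns in first-appearance order: green, amber, maroon, teal; column 3 is maroon.
Long rows with product=RC1, color=maroon: 1 + 851 + 982 = 1834.

1834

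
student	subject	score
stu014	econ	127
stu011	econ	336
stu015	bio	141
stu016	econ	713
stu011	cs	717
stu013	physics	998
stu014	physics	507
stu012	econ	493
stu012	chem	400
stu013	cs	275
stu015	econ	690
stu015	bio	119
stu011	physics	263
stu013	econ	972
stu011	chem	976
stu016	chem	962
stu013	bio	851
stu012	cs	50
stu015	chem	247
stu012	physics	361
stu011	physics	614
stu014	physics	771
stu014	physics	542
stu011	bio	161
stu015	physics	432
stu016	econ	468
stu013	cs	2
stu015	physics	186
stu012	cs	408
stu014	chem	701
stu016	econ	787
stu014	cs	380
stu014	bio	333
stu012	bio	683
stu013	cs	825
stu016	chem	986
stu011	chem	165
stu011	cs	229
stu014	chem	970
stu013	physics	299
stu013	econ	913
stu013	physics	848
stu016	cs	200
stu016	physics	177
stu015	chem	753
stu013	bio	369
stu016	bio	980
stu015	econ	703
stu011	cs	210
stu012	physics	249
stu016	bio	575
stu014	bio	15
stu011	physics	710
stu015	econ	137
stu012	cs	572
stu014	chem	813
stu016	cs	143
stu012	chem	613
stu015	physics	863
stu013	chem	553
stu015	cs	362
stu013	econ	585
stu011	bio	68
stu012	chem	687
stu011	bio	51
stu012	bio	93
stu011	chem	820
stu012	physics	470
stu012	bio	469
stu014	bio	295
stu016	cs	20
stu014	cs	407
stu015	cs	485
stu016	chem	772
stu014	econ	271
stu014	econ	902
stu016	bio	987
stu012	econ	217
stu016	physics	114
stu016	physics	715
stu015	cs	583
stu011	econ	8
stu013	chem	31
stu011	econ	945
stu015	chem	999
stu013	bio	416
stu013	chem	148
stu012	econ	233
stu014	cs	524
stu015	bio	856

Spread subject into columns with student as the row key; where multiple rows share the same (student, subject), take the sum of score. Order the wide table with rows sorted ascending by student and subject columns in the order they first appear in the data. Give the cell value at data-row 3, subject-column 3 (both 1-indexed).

1102

With rows sorted ascending by student, row 3 is student=stu013. subject columns in first-appearance order: econ, bio, cs, physics, chem; column 3 is cs.
Long rows with student=stu013, subject=cs: 275 + 2 + 825 = 1102.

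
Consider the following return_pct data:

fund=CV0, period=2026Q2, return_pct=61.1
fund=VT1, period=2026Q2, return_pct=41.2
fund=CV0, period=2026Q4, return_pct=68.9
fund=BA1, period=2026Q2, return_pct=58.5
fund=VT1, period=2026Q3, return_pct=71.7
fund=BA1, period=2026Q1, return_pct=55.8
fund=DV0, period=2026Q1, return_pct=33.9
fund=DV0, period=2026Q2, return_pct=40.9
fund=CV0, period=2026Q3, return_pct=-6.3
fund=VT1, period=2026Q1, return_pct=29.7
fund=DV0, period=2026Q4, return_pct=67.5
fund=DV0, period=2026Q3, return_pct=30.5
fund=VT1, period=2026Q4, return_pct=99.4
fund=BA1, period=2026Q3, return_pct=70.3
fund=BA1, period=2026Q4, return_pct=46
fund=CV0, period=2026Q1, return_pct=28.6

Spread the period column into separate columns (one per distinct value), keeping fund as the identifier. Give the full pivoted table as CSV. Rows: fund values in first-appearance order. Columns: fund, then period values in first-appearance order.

Columns: fund plus the 4 distinct period values (2026Q2, 2026Q4, 2026Q3, 2026Q1).
For example, row CV0 column 2026Q2 takes return_pct=61.1 from the long row (CV0, 2026Q2).

fund,2026Q2,2026Q4,2026Q3,2026Q1
CV0,61.1,68.9,-6.3,28.6
VT1,41.2,99.4,71.7,29.7
BA1,58.5,46,70.3,55.8
DV0,40.9,67.5,30.5,33.9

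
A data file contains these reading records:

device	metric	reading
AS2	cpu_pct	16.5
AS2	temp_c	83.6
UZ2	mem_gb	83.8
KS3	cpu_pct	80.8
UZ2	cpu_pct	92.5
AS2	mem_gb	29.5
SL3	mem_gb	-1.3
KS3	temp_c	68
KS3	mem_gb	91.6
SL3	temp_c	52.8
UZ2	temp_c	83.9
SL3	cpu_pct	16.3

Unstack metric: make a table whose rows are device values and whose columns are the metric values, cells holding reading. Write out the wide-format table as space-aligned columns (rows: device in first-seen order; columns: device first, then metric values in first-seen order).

Columns: device plus the 3 distinct metric values (cpu_pct, temp_c, mem_gb).
For example, row AS2 column cpu_pct takes reading=16.5 from the long row (AS2, cpu_pct).

device  cpu_pct  temp_c  mem_gb
AS2     16.5     83.6    29.5  
UZ2     92.5     83.9    83.8  
KS3     80.8     68      91.6  
SL3     16.3     52.8    -1.3  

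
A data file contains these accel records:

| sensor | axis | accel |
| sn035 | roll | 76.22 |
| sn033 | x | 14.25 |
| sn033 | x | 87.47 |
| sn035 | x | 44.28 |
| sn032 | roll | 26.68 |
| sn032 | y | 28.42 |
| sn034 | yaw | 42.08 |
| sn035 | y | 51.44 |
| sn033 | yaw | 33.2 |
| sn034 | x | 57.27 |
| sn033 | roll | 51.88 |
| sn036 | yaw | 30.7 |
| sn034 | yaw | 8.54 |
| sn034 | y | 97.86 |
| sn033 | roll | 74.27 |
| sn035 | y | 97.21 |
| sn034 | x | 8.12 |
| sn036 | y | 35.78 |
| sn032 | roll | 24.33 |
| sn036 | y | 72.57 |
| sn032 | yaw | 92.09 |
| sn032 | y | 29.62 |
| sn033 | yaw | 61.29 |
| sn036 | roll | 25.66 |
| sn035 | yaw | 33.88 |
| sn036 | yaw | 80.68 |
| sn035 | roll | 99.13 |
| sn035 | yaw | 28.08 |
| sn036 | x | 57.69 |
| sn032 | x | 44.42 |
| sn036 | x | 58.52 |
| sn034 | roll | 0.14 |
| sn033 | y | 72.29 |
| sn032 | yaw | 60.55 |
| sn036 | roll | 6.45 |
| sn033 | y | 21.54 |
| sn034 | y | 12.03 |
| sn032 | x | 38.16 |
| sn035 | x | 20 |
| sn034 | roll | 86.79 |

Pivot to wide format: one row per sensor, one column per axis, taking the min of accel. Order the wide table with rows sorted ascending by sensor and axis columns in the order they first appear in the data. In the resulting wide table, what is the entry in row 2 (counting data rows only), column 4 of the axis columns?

33.2

With rows sorted ascending by sensor, row 2 is sensor=sn033. axis columns in first-appearance order: roll, x, y, yaw; column 4 is yaw.
Long rows with sensor=sn033, axis=yaw: min(33.2, 61.29) = 33.2.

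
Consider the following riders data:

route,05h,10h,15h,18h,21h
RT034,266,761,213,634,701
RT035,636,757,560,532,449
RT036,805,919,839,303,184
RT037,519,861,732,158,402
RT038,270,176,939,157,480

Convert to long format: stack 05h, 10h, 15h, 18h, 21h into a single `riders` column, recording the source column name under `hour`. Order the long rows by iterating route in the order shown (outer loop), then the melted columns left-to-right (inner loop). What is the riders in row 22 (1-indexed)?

176

25 rows total (5 × 5). Row 22: index ⌊(22-1)/5⌋ = 4 into route → RT038; (22-1) mod 5 = 1 into the melted columns → 10h.
So row 22 is (RT038, 10h, 176); riders = 176.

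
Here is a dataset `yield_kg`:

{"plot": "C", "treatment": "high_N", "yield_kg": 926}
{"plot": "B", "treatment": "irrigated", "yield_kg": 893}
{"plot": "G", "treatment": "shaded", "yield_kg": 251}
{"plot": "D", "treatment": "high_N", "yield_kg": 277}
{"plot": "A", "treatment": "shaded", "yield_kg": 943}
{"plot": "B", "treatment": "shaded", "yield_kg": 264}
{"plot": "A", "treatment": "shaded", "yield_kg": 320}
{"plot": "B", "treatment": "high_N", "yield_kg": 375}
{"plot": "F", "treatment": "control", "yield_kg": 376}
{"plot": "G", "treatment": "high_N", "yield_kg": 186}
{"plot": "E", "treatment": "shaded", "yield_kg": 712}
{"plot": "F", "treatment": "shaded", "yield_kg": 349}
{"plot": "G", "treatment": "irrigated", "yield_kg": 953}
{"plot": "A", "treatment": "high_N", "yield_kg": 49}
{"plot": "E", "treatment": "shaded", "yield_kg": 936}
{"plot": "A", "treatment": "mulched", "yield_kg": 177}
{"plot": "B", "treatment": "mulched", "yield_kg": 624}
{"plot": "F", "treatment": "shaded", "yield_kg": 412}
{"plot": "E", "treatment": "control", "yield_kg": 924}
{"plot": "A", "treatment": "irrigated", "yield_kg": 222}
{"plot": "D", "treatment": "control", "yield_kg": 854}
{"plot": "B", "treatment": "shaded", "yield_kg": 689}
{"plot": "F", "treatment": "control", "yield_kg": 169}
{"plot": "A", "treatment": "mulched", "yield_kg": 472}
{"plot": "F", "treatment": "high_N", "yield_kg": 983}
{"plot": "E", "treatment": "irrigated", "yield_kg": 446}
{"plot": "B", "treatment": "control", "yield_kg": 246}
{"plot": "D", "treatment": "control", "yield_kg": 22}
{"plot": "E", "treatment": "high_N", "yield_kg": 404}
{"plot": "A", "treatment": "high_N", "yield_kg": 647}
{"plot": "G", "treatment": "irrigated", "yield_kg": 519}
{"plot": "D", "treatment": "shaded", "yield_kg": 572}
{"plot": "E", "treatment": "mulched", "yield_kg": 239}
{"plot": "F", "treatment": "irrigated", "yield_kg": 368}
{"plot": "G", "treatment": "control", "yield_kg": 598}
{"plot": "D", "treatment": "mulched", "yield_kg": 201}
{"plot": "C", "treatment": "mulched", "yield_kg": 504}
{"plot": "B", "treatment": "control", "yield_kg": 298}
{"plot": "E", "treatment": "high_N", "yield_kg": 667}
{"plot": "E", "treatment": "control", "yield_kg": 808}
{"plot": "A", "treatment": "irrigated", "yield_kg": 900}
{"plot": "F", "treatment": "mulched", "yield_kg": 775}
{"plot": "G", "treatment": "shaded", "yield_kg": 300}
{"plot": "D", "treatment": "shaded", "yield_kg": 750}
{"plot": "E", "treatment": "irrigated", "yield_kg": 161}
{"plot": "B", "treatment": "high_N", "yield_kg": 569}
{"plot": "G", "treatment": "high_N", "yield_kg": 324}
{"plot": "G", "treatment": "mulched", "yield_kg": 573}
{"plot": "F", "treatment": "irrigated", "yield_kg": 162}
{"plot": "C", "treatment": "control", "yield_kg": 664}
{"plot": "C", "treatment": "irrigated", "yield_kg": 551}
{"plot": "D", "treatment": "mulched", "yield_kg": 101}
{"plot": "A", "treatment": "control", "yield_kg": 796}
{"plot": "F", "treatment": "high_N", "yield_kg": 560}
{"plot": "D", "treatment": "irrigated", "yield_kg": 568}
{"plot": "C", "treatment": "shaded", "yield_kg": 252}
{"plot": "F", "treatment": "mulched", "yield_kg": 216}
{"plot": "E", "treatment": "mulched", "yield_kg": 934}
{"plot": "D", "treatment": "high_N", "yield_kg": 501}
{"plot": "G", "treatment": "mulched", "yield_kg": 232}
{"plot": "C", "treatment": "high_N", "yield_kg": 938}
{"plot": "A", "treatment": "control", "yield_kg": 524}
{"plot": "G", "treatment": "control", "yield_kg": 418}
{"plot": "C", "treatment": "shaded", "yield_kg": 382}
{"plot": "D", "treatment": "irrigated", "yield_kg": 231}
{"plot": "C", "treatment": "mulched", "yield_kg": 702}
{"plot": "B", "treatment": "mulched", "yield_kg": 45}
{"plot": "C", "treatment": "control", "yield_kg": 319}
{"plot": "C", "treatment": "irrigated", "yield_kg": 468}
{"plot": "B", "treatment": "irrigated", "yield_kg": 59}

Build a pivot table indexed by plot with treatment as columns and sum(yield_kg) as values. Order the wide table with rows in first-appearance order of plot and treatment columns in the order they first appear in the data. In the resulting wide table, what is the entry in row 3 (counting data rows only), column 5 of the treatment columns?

805

With rows in first-appearance order of plot, row 3 is plot=G. treatment columns in first-appearance order: high_N, irrigated, shaded, control, mulched; column 5 is mulched.
Long rows with plot=G, treatment=mulched: 573 + 232 = 805.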